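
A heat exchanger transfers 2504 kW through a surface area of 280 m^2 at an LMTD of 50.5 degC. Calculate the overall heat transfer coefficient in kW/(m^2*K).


From Q = U*A*LMTD, U = Q / (A * LMTD)
U = 2504 / (280 * 50.5) = 2504 / 14140 = 0.1771

0.1771 kW/(m^2*K)


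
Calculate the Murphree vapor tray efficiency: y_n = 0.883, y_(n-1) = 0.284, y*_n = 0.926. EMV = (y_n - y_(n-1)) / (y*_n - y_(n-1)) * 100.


Murphree vapor efficiency: EMV = (y_n - y_(n-1)) / (y*_n - y_(n-1)) * 100
EMV = (0.883 - 0.284) / (0.926 - 0.284) * 100 = 0.599 / 0.642 * 100 = 93.30

93.30 %


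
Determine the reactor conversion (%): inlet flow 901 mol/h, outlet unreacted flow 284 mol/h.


X = (F_in - F_out) / F_in * 100
Moles reacted = 901 - 284 = 617
X = 617 / 901 * 100
= 0.6848 * 100
= 68.48 %

68.48 %


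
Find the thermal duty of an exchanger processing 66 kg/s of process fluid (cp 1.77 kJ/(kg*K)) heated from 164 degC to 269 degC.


Q = m_dot * cp * delta_T
delta_T = 269 - 164 = 105 K
Q = 66 * 1.77 * 105
= 116.82 * 105
= 12266.1 kW

12266.1 kW


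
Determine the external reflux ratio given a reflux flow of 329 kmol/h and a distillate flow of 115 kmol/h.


Reflux ratio definition: R = L / D (liquid returned / distillate withdrawn)
L = 329 kmol/h, D = 115 kmol/h
R = 329 / 115 = 2.861

2.861


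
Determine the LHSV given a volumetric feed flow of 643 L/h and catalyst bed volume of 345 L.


LHSV = volumetric feed rate / catalyst volume
= 643 L/h / 345 L
= 1.864 h^-1

1.864 h^-1


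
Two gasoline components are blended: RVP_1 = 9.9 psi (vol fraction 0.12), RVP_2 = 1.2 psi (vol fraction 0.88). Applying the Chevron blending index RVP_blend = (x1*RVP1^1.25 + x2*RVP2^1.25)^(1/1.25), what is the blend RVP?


Chevron index: RVP_blend = (sum xi*RVPi^1.25)^(1/1.25)
RVP^1.25 terms: 0.12 * 9.9^1.25 + 0.88 * 1.2^1.25 = 3.21254
RVP_blend = 3.21254^(1/1.25) = 2.544

2.544 psi


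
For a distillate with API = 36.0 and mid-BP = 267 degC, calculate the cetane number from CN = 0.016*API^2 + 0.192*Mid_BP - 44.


CN = 0.016 * 36.0^2 + 0.192 * 267 - 44
CN = 20.736 + 51.264 - 44 = 28

28


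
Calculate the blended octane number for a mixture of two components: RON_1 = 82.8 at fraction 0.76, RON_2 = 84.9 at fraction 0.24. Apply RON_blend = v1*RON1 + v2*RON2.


Linear blending: RON_blend = sum(vi * RONi)
Contribution 1: 0.76 * 82.8 = 62.928
Contribution 2: 0.24 * 84.9 = 20.376
RON_blend = 62.928 + 20.376 = 83.304

83.304


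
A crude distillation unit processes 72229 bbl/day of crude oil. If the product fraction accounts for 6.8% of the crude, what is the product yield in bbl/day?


Crude throughput = 72229 bbl/day
Fraction yield = 6.8%
yield = throughput * fraction / 100
yield = 72229 * 6.8 / 100 = 4911.572

4911.572 bbl/day


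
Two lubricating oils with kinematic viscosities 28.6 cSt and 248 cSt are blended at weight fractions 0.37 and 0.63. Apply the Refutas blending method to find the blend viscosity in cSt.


Refutas method: VBN_i = 14.534*ln(ln(visc_i + 0.8)) + 10.975, blended linearly by mass fraction; since VBN is linear in VBI_i = ln(ln(visc_i + 0.8)) and the fractions sum to 1, blend VBI directly: visc = exp(exp(VBI_blend)) - 0.8
VBI_1 = ln(ln(28.6 + 0.8)) = 1.21817
VBI_2 = ln(ln(248 + 0.8)) = 1.70777
VBI_blend = 0.37 * 1.21817 + 0.63 * 1.70777 = 1.52662
visc_blend = exp(exp(1.52662)) - 0.8 = 98.94

98.94 cSt


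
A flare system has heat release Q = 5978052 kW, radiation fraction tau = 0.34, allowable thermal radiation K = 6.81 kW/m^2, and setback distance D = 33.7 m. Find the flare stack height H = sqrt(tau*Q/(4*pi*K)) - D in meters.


tau*Q/(4*pi*K) = 0.34 * 5978052 / (4 * pi * 6.81) = 23751
sqrt(23751) = 154.114
H = 154.114 - 33.7 = 120.4

120.4 m


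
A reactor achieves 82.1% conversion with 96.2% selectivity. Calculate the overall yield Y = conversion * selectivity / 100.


Overall yield = conversion (%) * selectivity (%) / 100
Conversion = 82.1%, Selectivity = 96.2%
Y = 82.1 * 96.2 / 100
= 78.9802 %

78.9802 %


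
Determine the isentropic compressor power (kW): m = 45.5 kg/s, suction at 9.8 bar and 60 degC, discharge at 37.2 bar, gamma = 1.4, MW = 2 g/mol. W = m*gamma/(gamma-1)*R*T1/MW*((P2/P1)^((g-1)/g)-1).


Isentropic work: W = m*(gamma/(gamma-1))*(R*T1/MW)*((P2/P1)^((gamma-1)/gamma) - 1)
T1 = 60 + 273.15 = 333.15 K
Pressure ratio = 37.2 / 9.8 = 3.79592
Exponent = (1.4 - 1)/1.4 = 0.285714
(P2/P1)^exp - 1 = 3.79592^0.285714 - 1 = 0.463926
W = 45.5 * 1.4 / 0.4 * 8.314 * 333.15 / 2 * 0.463926 = 102300

102300 kW


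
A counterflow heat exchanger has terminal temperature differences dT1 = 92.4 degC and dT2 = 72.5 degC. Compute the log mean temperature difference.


LMTD = (dT1 - dT2) / ln(dT1/dT2)
= (92.4 - 72.5) / ln(92.4 / 72.5) = 19.9 / 0.24254 = 82.05

82.05 degC


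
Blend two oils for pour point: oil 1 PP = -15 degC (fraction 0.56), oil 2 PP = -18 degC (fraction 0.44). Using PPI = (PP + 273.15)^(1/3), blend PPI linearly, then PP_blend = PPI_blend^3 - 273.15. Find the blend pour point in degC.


PPI_1 = (-15 + 273.15)^(1/3) = 6.36733
PPI_2 = (-18 + 273.15)^(1/3) = 6.342569
PPI_blend = 0.56 * 6.36733 + 0.44 * 6.342569 = 6.356435
PP_blend = 6.356435^3 - 273.15 = 256.8271 - 273.15 = -16.32

-16.32 degC


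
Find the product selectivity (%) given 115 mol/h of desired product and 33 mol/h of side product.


Selectivity = desired / (desired + undesired) * 100
Total products = 115 + 33 = 148 mol/h
S = 115 / 148 * 100
= 0.7770 * 100
= 77.70 %

77.70 %


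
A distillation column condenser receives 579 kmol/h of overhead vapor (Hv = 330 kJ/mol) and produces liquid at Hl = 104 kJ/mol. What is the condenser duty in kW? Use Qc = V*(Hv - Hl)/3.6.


Qc = 579 * (330 - 104) / 3.6 = 579 * 226 / 3.6 = 36350

36350 kW


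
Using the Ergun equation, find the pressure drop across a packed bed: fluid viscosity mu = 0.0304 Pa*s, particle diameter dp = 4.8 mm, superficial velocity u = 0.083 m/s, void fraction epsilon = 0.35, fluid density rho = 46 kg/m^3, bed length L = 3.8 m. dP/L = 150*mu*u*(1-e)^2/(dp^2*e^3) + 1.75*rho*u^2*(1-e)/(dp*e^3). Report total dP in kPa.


dp = 4.8 mm = 0.0048 m
Viscous term = 150*0.0304*0.083*(1-0.35)^2 / (0.0048^2*0.35^3) = 161876
Inertial term = 1.75*46*0.083^2*(1-0.35) / (0.0048*0.35^3) = 1751.54
dP/L = 161876 + 1751.54 = 163628 Pa/m
dP = 163628 * 3.8 / 1000 = 621.8 kPa

621.8 kPa


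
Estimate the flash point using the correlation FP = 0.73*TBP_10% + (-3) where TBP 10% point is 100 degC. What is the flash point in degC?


FP = 0.73 * 100 + (-3) = 70

70 degC


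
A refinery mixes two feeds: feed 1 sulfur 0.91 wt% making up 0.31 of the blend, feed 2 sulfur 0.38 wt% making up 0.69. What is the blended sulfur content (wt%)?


Linear sulfur blending: S_blend = x1*S1 + x2*S2
Contribution 1: 0.31 * 0.91 = 0.2821 wt%
Contribution 2: 0.69 * 0.38 = 0.2622 wt%
S_blend = 0.2821 + 0.2622 = 0.5443

0.5443 wt%


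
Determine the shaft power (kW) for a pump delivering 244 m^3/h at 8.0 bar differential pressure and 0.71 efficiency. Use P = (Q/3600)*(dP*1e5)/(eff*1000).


Q = 244 / 3600 = 0.0677778 m^3/s
P = 0.0677778 * (8.0 * 1e5) / 0.71 / 1000 = 76.37

76.37 kW


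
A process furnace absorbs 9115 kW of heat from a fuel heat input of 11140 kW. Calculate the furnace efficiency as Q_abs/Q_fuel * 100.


Furnace efficiency = Q_absorbed / Q_fuel * 100
= 9115 / 11140 * 100 = 81.82

81.82 %


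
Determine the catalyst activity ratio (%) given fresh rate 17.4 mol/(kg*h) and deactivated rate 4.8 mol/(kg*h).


Activity (%) = (rate_used / rate_fresh) * 100
rate_used = 4.8, rate_fresh = 17.4
= (4.8 / 17.4) * 100
= 0.2759 * 100 = 27.59

27.59 %


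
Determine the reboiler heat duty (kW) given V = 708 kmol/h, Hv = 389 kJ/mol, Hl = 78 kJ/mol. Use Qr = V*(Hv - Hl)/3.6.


Qr = 708 * (389 - 78) / 3.6 = 708 * 311 / 3.6 = 61160

61160 kW


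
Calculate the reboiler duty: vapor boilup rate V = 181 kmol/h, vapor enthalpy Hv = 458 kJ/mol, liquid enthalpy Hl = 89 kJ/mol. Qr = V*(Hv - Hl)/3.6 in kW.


Qr = 181 * (458 - 89) / 3.6 = 181 * 369 / 3.6 = 18550

18550 kW


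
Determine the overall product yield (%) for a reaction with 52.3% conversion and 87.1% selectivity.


Overall yield = conversion (%) * selectivity (%) / 100
Conversion = 52.3%, Selectivity = 87.1%
Y = 52.3 * 87.1 / 100
= 45.5533 %

45.5533 %


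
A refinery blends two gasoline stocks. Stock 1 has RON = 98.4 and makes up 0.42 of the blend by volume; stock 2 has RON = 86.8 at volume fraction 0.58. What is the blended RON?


Linear blending: RON_blend = sum(vi * RONi)
Contribution 1: 0.42 * 98.4 = 41.328
Contribution 2: 0.58 * 86.8 = 50.344
RON_blend = 41.328 + 50.344 = 91.672

91.672


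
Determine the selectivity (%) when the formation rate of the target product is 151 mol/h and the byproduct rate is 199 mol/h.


Selectivity = desired / (desired + undesired) * 100
Total products = 151 + 199 = 350 mol/h
S = 151 / 350 * 100
= 0.4314 * 100
= 43.14 %

43.14 %


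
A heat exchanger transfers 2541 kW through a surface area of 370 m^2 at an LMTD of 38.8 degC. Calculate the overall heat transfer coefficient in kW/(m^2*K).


From Q = U*A*LMTD, U = Q / (A * LMTD)
U = 2541 / (370 * 38.8) = 2541 / 14356 = 0.1770

0.1770 kW/(m^2*K)


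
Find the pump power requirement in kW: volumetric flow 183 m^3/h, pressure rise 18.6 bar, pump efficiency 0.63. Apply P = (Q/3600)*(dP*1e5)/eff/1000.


Q = 183 / 3600 = 0.0508333 m^3/s
P = 0.0508333 * (18.6 * 1e5) / 0.63 / 1000 = 150.1

150.1 kW


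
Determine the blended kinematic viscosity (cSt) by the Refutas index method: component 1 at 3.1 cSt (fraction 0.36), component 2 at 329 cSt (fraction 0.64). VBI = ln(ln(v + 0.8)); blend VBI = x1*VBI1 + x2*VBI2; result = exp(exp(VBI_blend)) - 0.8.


Refutas method: VBN_i = 14.534*ln(ln(visc_i + 0.8)) + 10.975, blended linearly by mass fraction; since VBN is linear in VBI_i = ln(ln(visc_i + 0.8)) and the fractions sum to 1, blend VBI directly: visc = exp(exp(VBI_blend)) - 0.8
VBI_1 = ln(ln(3.1 + 0.8)) = 0.308202
VBI_2 = ln(ln(329 + 0.8)) = 1.7576
VBI_blend = 0.36 * 0.308202 + 0.64 * 1.7576 = 1.23582
visc_blend = exp(exp(1.23582)) - 0.8 = 30.42

30.42 cSt


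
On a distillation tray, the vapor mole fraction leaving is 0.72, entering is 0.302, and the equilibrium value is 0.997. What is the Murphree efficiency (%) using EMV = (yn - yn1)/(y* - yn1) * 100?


Murphree vapor efficiency: EMV = (y_n - y_(n-1)) / (y*_n - y_(n-1)) * 100
EMV = (0.72 - 0.302) / (0.997 - 0.302) * 100 = 0.418 / 0.695 * 100 = 60.14

60.14 %


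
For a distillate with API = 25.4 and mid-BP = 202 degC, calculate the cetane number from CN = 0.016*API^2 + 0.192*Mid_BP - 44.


CN = 0.016 * 25.4^2 + 0.192 * 202 - 44
CN = 10.32256 + 38.784 - 44 = 5.10656

5.10656


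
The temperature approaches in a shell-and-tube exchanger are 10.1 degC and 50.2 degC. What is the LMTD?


LMTD = (dT1 - dT2) / ln(dT1/dT2)
= (10.1 - 50.2) / ln(10.1 / 50.2) = -40.1 / -1.60348 = 25.01

25.01 degC


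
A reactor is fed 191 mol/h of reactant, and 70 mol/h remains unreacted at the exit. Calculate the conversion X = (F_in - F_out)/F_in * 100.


X = (F_in - F_out) / F_in * 100
Moles reacted = 191 - 70 = 121
X = 121 / 191 * 100
= 0.6335 * 100
= 63.35 %

63.35 %


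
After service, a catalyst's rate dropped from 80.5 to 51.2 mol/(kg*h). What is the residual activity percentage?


Activity (%) = (rate_used / rate_fresh) * 100
rate_used = 51.2, rate_fresh = 80.5
= (51.2 / 80.5) * 100
= 0.6360 * 100 = 63.60

63.60 %


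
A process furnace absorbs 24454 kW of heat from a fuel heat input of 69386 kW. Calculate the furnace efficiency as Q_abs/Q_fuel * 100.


Furnace efficiency = Q_absorbed / Q_fuel * 100
= 24454 / 69386 * 100 = 35.24

35.24 %


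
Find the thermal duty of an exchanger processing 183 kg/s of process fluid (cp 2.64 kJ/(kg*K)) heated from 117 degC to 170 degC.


Q = m_dot * cp * delta_T
delta_T = 170 - 117 = 53 K
Q = 183 * 2.64 * 53
= 483.12 * 53
= 25605.36 kW

25605.36 kW


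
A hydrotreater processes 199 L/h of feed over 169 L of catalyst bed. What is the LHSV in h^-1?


LHSV = volumetric feed rate / catalyst volume
= 199 L/h / 169 L
= 1.178 h^-1

1.178 h^-1


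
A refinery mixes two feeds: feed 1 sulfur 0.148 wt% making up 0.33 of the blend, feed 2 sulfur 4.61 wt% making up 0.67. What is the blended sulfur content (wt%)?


Linear sulfur blending: S_blend = x1*S1 + x2*S2
Contribution 1: 0.33 * 0.148 = 0.04884 wt%
Contribution 2: 0.67 * 4.61 = 3.0887 wt%
S_blend = 0.04884 + 3.0887 = 3.13754

3.13754 wt%


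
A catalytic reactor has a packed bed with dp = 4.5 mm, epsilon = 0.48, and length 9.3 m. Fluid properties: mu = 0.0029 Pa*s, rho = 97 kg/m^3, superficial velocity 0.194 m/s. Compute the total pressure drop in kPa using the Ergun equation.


dp = 4.5 mm = 0.0045 m
Viscous term = 150*0.0029*0.194*(1-0.48)^2 / (0.0045^2*0.48^3) = 10189.4
Inertial term = 1.75*97*0.194^2*(1-0.48) / (0.0045*0.48^3) = 6675.45
dP/L = 10189.4 + 6675.45 = 16864.8 Pa/m
dP = 16864.8 * 9.3 / 1000 = 156.8 kPa

156.8 kPa


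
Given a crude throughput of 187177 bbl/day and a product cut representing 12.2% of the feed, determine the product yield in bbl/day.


Crude throughput = 187177 bbl/day
Fraction yield = 12.2%
yield = throughput * fraction / 100
yield = 187177 * 12.2 / 100 = 22835.594

22835.594 bbl/day


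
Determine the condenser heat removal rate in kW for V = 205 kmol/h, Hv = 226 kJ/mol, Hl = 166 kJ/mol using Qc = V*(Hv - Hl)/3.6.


Qc = 205 * (226 - 166) / 3.6 = 205 * 60 / 3.6 = 3417

3417 kW


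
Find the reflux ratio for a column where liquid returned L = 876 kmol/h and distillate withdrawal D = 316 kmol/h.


Reflux ratio definition: R = L / D (liquid returned / distillate withdrawn)
L = 876 kmol/h, D = 316 kmol/h
R = 876 / 316 = 2.772

2.772


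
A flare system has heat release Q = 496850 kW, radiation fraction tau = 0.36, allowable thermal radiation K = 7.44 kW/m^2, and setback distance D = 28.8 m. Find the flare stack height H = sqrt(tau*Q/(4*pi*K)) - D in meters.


tau*Q/(4*pi*K) = 0.36 * 496850 / (4 * pi * 7.44) = 1913.13
sqrt(1913.13) = 43.7393
H = 43.7393 - 28.8 = 14.94

14.94 m


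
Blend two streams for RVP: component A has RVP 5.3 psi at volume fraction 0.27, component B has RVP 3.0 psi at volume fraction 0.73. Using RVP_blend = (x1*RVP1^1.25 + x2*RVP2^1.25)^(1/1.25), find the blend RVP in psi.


Chevron index: RVP_blend = (sum xi*RVPi^1.25)^(1/1.25)
RVP^1.25 terms: 0.27 * 5.3^1.25 + 0.73 * 3.0^1.25 = 5.05345
RVP_blend = 5.05345^(1/1.25) = 3.655

3.655 psi


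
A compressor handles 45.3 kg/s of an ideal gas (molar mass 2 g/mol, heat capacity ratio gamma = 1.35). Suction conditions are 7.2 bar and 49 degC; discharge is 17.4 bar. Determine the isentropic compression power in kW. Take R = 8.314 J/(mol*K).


Isentropic work: W = m*(gamma/(gamma-1))*(R*T1/MW)*((P2/P1)^((gamma-1)/gamma) - 1)
T1 = 49 + 273.15 = 322.15 K
Pressure ratio = 17.4 / 7.2 = 2.41667
Exponent = (1.35 - 1)/1.35 = 0.259259
(P2/P1)^exp - 1 = 2.41667^0.259259 - 1 = 0.25705
W = 45.3 * 1.35 / 0.35 * 8.314 * 322.15 / 2 * 0.25705 = 60150

60150 kW


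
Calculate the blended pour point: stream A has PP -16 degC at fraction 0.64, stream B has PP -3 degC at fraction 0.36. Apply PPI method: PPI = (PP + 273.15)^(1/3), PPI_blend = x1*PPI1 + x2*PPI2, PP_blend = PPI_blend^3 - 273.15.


PPI_1 = (-16 + 273.15)^(1/3) = 6.359098
PPI_2 = (-3 + 273.15)^(1/3) = 6.464501
PPI_blend = 0.64 * 6.359098 + 0.36 * 6.464501 = 6.397043
PP_blend = 6.397043^3 - 273.15 = 261.7808 - 273.15 = -11.37

-11.37 degC


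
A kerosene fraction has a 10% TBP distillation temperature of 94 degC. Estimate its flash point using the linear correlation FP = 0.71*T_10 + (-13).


FP = 0.71 * 94 + (-13) = 53.74

53.74 degC


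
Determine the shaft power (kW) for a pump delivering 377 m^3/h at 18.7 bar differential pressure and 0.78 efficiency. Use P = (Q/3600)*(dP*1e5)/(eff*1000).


Q = 377 / 3600 = 0.104722 m^3/s
P = 0.104722 * (18.7 * 1e5) / 0.78 / 1000 = 251.1

251.1 kW


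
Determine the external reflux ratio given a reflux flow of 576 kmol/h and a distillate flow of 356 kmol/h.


Reflux ratio definition: R = L / D (liquid returned / distillate withdrawn)
L = 576 kmol/h, D = 356 kmol/h
R = 576 / 356 = 1.618

1.618


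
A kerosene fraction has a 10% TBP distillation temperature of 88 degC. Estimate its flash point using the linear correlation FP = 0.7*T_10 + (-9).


FP = 0.7 * 88 + (-9) = 52.6

52.6 degC


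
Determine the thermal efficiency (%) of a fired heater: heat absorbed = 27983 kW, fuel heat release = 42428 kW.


Furnace efficiency = Q_absorbed / Q_fuel * 100
= 27983 / 42428 * 100 = 65.95

65.95 %


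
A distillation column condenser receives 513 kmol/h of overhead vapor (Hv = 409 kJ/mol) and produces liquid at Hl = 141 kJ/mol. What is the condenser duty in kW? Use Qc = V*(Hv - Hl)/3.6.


Qc = 513 * (409 - 141) / 3.6 = 513 * 268 / 3.6 = 38190

38190 kW


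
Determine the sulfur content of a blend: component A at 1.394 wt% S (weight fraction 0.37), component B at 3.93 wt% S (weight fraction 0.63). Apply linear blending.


Linear sulfur blending: S_blend = x1*S1 + x2*S2
Contribution 1: 0.37 * 1.394 = 0.51578 wt%
Contribution 2: 0.63 * 3.93 = 2.4759 wt%
S_blend = 0.51578 + 2.4759 = 2.99168

2.99168 wt%


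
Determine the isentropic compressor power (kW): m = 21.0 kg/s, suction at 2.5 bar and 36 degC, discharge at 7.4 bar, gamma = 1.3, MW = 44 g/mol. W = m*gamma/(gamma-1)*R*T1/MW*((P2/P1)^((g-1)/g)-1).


Isentropic work: W = m*(gamma/(gamma-1))*(R*T1/MW)*((P2/P1)^((gamma-1)/gamma) - 1)
T1 = 36 + 273.15 = 309.15 K
Pressure ratio = 7.4 / 2.5 = 2.96
Exponent = (1.3 - 1)/1.3 = 0.230769
(P2/P1)^exp - 1 = 2.96^0.230769 - 1 = 0.284575
W = 21.0 * 1.3 / 0.3 * 8.314 * 309.15 / 44 * 0.284575 = 1513

1513 kW


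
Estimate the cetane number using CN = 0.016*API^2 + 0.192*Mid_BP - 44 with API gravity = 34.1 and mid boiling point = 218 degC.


CN = 0.016 * 34.1^2 + 0.192 * 218 - 44
CN = 18.60496 + 41.856 - 44 = 16.46096

16.46096


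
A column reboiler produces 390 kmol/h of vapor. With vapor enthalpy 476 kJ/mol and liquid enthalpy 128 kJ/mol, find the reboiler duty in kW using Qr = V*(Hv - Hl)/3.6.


Qr = 390 * (476 - 128) / 3.6 = 390 * 348 / 3.6 = 37700

37700 kW


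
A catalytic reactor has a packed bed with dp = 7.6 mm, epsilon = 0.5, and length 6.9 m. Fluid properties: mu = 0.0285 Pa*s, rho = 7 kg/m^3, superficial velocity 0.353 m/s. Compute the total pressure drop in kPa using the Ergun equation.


dp = 7.6 mm = 0.0076 m
Viscous term = 150*0.0285*0.353*(1-0.5)^2 / (0.0076^2*0.5^3) = 52253.3
Inertial term = 1.75*7*0.353^2*(1-0.5) / (0.0076*0.5^3) = 803.4
dP/L = 52253.3 + 803.4 = 53056.7 Pa/m
dP = 53056.7 * 6.9 / 1000 = 366.1 kPa

366.1 kPa


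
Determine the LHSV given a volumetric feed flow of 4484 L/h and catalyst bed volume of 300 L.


LHSV = volumetric feed rate / catalyst volume
= 4484 L/h / 300 L
= 14.95 h^-1

14.95 h^-1


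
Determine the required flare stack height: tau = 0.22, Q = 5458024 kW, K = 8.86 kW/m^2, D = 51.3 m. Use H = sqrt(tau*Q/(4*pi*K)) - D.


tau*Q/(4*pi*K) = 0.22 * 5458024 / (4 * pi * 8.86) = 10784.9
sqrt(10784.9) = 103.85
H = 103.85 - 51.3 = 52.55

52.55 m


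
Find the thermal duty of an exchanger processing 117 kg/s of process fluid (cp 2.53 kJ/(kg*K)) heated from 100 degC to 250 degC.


Q = m_dot * cp * delta_T
delta_T = 250 - 100 = 150 K
Q = 117 * 2.53 * 150
= 296.01 * 150
= 44401.5 kW

44401.5 kW


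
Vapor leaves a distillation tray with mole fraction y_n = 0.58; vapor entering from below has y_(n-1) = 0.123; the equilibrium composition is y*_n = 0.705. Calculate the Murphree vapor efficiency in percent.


Murphree vapor efficiency: EMV = (y_n - y_(n-1)) / (y*_n - y_(n-1)) * 100
EMV = (0.58 - 0.123) / (0.705 - 0.123) * 100 = 0.457 / 0.582 * 100 = 78.52

78.52 %


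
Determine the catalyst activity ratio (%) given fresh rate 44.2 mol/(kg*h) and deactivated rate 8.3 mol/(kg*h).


Activity (%) = (rate_used / rate_fresh) * 100
rate_used = 8.3, rate_fresh = 44.2
= (8.3 / 44.2) * 100
= 0.1878 * 100 = 18.78

18.78 %


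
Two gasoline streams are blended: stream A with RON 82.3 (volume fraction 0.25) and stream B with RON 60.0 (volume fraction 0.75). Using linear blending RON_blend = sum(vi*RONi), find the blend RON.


Linear blending: RON_blend = sum(vi * RONi)
Contribution 1: 0.25 * 82.3 = 20.575
Contribution 2: 0.75 * 60.0 = 45
RON_blend = 20.575 + 45 = 65.575

65.575


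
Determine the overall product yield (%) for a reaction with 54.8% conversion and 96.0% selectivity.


Overall yield = conversion (%) * selectivity (%) / 100
Conversion = 54.8%, Selectivity = 96.0%
Y = 54.8 * 96.0 / 100
= 52.608 %

52.608 %


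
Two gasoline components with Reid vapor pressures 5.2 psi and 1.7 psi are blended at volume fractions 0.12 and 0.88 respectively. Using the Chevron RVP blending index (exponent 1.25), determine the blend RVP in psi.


Chevron index: RVP_blend = (sum xi*RVPi^1.25)^(1/1.25)
RVP^1.25 terms: 0.12 * 5.2^1.25 + 0.88 * 1.7^1.25 = 2.65051
RVP_blend = 2.65051^(1/1.25) = 2.181

2.181 psi


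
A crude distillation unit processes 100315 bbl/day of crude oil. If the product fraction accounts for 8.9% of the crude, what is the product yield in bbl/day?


Crude throughput = 100315 bbl/day
Fraction yield = 8.9%
yield = throughput * fraction / 100
yield = 100315 * 8.9 / 100 = 8928.035

8928.035 bbl/day


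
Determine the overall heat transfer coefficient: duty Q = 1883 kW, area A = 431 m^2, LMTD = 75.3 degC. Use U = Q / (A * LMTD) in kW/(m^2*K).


From Q = U*A*LMTD, U = Q / (A * LMTD)
U = 1883 / (431 * 75.3) = 1883 / 32454.3 = 0.05802

0.05802 kW/(m^2*K)


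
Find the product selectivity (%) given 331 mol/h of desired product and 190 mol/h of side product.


Selectivity = desired / (desired + undesired) * 100
Total products = 331 + 190 = 521 mol/h
S = 331 / 521 * 100
= 0.6353 * 100
= 63.53 %

63.53 %


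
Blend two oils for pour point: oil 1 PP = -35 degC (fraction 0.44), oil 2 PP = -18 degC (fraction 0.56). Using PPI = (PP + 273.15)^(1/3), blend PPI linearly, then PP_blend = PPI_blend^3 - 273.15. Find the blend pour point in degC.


PPI_1 = (-35 + 273.15)^(1/3) = 6.198456
PPI_2 = (-18 + 273.15)^(1/3) = 6.342569
PPI_blend = 0.44 * 6.198456 + 0.56 * 6.342569 = 6.279159
PP_blend = 6.279159^3 - 273.15 = 247.5737 - 273.15 = -25.58

-25.58 degC


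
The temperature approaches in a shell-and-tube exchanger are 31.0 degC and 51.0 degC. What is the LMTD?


LMTD = (dT1 - dT2) / ln(dT1/dT2)
= (31.0 - 51.0) / ln(31.0 / 51.0) = -20 / -0.497838 = 40.17

40.17 degC


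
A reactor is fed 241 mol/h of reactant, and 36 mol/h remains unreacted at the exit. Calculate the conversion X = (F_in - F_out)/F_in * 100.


X = (F_in - F_out) / F_in * 100
Moles reacted = 241 - 36 = 205
X = 205 / 241 * 100
= 0.8506 * 100
= 85.06 %

85.06 %


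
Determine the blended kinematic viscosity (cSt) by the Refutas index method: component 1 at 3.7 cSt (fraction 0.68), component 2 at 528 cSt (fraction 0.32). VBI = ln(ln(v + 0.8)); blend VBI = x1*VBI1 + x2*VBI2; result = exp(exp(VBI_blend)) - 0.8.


Refutas method: VBN_i = 14.534*ln(ln(visc_i + 0.8)) + 10.975, blended linearly by mass fraction; since VBN is linear in VBI_i = ln(ln(visc_i + 0.8)) and the fractions sum to 1, blend VBI directly: visc = exp(exp(VBI_blend)) - 0.8
VBI_1 = ln(ln(3.7 + 0.8)) = 0.40818
VBI_2 = ln(ln(528 + 0.8)) = 1.83587
VBI_blend = 0.68 * 0.40818 + 0.32 * 1.83587 = 0.865041
visc_blend = exp(exp(0.865041)) - 0.8 = 9.952

9.952 cSt


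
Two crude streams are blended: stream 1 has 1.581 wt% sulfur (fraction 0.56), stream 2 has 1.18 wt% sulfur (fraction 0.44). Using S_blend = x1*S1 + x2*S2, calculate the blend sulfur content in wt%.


Linear sulfur blending: S_blend = x1*S1 + x2*S2
Contribution 1: 0.56 * 1.581 = 0.88536 wt%
Contribution 2: 0.44 * 1.18 = 0.5192 wt%
S_blend = 0.88536 + 0.5192 = 1.40456

1.40456 wt%


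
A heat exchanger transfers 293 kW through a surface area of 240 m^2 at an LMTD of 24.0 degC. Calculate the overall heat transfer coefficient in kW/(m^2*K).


From Q = U*A*LMTD, U = Q / (A * LMTD)
U = 293 / (240 * 24.0) = 293 / 5760 = 0.05087

0.05087 kW/(m^2*K)


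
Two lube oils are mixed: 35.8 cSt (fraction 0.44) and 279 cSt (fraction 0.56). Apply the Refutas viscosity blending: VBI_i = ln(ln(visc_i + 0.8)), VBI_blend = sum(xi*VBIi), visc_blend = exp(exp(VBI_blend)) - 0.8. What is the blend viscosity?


Refutas method: VBN_i = 14.534*ln(ln(visc_i + 0.8)) + 10.975, blended linearly by mass fraction; since VBN is linear in VBI_i = ln(ln(visc_i + 0.8)) and the fractions sum to 1, blend VBI directly: visc = exp(exp(VBI_blend)) - 0.8
VBI_1 = ln(ln(35.8 + 0.8)) = 1.28095
VBI_2 = ln(ln(279 + 0.8)) = 1.72883
VBI_blend = 0.44 * 1.28095 + 0.56 * 1.72883 = 1.53176
visc_blend = exp(exp(1.53176)) - 0.8 = 101.3

101.3 cSt


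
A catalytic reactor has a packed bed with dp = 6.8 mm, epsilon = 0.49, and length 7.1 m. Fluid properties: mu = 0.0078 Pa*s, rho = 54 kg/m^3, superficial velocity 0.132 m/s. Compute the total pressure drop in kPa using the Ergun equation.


dp = 6.8 mm = 0.0068 m
Viscous term = 150*0.0078*0.132*(1-0.49)^2 / (0.0068^2*0.49^3) = 7384.04
Inertial term = 1.75*54*0.132^2*(1-0.49) / (0.0068*0.49^3) = 1049.67
dP/L = 7384.04 + 1049.67 = 8433.71 Pa/m
dP = 8433.71 * 7.1 / 1000 = 59.88 kPa

59.88 kPa


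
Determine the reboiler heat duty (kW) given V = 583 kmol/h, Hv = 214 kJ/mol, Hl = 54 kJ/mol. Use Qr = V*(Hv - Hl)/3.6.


Qr = 583 * (214 - 54) / 3.6 = 583 * 160 / 3.6 = 25910

25910 kW


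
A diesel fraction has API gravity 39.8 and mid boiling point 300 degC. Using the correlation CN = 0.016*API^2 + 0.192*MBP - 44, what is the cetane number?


CN = 0.016 * 39.8^2 + 0.192 * 300 - 44
CN = 25.34464 + 57.6 - 44 = 38.94464

38.94464


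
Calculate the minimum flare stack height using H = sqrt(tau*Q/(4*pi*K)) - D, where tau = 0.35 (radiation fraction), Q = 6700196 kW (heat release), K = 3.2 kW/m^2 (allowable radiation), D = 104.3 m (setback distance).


tau*Q/(4*pi*K) = 0.35 * 6700196 / (4 * pi * 3.2) = 58317.1
sqrt(58317.1) = 241.489
H = 241.489 - 104.3 = 137.2

137.2 m


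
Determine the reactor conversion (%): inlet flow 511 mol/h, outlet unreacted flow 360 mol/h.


X = (F_in - F_out) / F_in * 100
Moles reacted = 511 - 360 = 151
X = 151 / 511 * 100
= 0.2955 * 100
= 29.55 %

29.55 %


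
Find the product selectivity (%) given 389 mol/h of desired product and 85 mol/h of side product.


Selectivity = desired / (desired + undesired) * 100
Total products = 389 + 85 = 474 mol/h
S = 389 / 474 * 100
= 0.8207 * 100
= 82.07 %

82.07 %


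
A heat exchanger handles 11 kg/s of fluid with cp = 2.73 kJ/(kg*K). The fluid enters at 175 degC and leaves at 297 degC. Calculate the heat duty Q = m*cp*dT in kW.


Q = m_dot * cp * delta_T
delta_T = 297 - 175 = 122 K
Q = 11 * 2.73 * 122
= 30.03 * 122
= 3663.66 kW

3663.66 kW


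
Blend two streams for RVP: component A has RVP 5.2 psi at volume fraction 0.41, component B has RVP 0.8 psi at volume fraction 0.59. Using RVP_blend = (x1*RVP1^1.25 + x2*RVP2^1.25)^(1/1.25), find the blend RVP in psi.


Chevron index: RVP_blend = (sum xi*RVPi^1.25)^(1/1.25)
RVP^1.25 terms: 0.41 * 5.2^1.25 + 0.59 * 0.8^1.25 = 3.66589
RVP_blend = 3.66589^(1/1.25) = 2.827

2.827 psi


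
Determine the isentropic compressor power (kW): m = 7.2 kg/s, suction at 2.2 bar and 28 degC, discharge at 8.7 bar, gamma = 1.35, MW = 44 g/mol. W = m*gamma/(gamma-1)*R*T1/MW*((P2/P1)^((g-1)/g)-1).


Isentropic work: W = m*(gamma/(gamma-1))*(R*T1/MW)*((P2/P1)^((gamma-1)/gamma) - 1)
T1 = 28 + 273.15 = 301.15 K
Pressure ratio = 8.7 / 2.2 = 3.95455
Exponent = (1.35 - 1)/1.35 = 0.259259
(P2/P1)^exp - 1 = 3.95455^0.259259 - 1 = 0.428245
W = 7.2 * 1.35 / 0.35 * 8.314 * 301.15 / 44 * 0.428245 = 676.8

676.8 kW


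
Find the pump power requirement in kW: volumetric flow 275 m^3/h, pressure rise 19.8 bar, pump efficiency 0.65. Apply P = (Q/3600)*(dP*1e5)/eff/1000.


Q = 275 / 3600 = 0.0763889 m^3/s
P = 0.0763889 * (19.8 * 1e5) / 0.65 / 1000 = 232.7

232.7 kW


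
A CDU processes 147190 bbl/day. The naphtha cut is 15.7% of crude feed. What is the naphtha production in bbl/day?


Crude throughput = 147190 bbl/day
Fraction yield = 15.7%
yield = throughput * fraction / 100
yield = 147190 * 15.7 / 100 = 23108.83

23108.83 bbl/day


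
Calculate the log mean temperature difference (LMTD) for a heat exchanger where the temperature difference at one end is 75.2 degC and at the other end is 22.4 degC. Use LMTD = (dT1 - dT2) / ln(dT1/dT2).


LMTD = (dT1 - dT2) / ln(dT1/dT2)
= (75.2 - 22.4) / ln(75.2 / 22.4) = 52.8 / 1.21109 = 43.60

43.60 degC


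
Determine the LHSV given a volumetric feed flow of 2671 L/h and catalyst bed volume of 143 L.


LHSV = volumetric feed rate / catalyst volume
= 2671 L/h / 143 L
= 18.68 h^-1

18.68 h^-1


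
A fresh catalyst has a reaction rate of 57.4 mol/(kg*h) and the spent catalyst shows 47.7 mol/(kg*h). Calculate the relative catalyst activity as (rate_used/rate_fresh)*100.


Activity (%) = (rate_used / rate_fresh) * 100
rate_used = 47.7, rate_fresh = 57.4
= (47.7 / 57.4) * 100
= 0.8310 * 100 = 83.10

83.10 %


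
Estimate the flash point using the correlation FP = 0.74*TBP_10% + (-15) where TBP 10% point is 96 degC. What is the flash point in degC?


FP = 0.74 * 96 + (-15) = 56.04

56.04 degC


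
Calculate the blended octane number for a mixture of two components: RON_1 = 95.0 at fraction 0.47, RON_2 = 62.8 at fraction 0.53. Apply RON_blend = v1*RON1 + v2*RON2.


Linear blending: RON_blend = sum(vi * RONi)
Contribution 1: 0.47 * 95.0 = 44.65
Contribution 2: 0.53 * 62.8 = 33.284
RON_blend = 44.65 + 33.284 = 77.934

77.934


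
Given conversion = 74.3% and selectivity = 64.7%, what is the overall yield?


Overall yield = conversion (%) * selectivity (%) / 100
Conversion = 74.3%, Selectivity = 64.7%
Y = 74.3 * 64.7 / 100
= 48.0721 %

48.0721 %


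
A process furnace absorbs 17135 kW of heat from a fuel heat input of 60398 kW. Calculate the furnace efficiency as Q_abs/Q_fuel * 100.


Furnace efficiency = Q_absorbed / Q_fuel * 100
= 17135 / 60398 * 100 = 28.37

28.37 %


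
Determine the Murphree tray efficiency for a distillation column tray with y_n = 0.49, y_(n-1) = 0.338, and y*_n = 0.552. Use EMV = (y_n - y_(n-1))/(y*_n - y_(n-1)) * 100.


Murphree vapor efficiency: EMV = (y_n - y_(n-1)) / (y*_n - y_(n-1)) * 100
EMV = (0.49 - 0.338) / (0.552 - 0.338) * 100 = 0.152 / 0.214 * 100 = 71.03

71.03 %


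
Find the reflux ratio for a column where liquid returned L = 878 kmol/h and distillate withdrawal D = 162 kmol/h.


Reflux ratio definition: R = L / D (liquid returned / distillate withdrawn)
L = 878 kmol/h, D = 162 kmol/h
R = 878 / 162 = 5.420

5.420


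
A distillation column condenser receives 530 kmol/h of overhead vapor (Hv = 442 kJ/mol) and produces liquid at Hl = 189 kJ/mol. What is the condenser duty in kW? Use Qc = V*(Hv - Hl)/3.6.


Qc = 530 * (442 - 189) / 3.6 = 530 * 253 / 3.6 = 37250

37250 kW


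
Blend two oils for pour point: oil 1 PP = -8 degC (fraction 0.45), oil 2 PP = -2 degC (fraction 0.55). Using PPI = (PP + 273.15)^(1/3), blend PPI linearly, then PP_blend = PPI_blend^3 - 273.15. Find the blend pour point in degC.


PPI_1 = (-8 + 273.15)^(1/3) = 6.42437
PPI_2 = (-2 + 273.15)^(1/3) = 6.472467
PPI_blend = 0.45 * 6.42437 + 0.55 * 6.472467 = 6.450823
PP_blend = 6.450823^3 - 273.15 = 268.4389 - 273.15 = -4.71

-4.71 degC


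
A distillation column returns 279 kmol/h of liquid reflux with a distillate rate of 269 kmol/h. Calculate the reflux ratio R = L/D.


Reflux ratio definition: R = L / D (liquid returned / distillate withdrawn)
L = 279 kmol/h, D = 269 kmol/h
R = 279 / 269 = 1.037

1.037


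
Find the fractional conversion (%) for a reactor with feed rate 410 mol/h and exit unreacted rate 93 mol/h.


X = (F_in - F_out) / F_in * 100
Moles reacted = 410 - 93 = 317
X = 317 / 410 * 100
= 0.7732 * 100
= 77.32 %

77.32 %


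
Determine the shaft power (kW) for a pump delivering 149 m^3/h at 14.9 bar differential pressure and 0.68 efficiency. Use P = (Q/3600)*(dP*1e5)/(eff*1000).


Q = 149 / 3600 = 0.0413889 m^3/s
P = 0.0413889 * (14.9 * 1e5) / 0.68 / 1000 = 90.69

90.69 kW


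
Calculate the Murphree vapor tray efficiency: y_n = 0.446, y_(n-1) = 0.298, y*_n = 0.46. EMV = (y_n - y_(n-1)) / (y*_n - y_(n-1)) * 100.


Murphree vapor efficiency: EMV = (y_n - y_(n-1)) / (y*_n - y_(n-1)) * 100
EMV = (0.446 - 0.298) / (0.46 - 0.298) * 100 = 0.148 / 0.162 * 100 = 91.36

91.36 %


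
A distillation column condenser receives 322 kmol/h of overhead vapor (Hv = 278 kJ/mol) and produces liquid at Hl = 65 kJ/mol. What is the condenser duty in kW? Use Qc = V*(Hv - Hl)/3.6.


Qc = 322 * (278 - 65) / 3.6 = 322 * 213 / 3.6 = 19050

19050 kW


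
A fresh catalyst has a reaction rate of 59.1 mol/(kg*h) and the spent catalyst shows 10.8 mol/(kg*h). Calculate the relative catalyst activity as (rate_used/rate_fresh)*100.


Activity (%) = (rate_used / rate_fresh) * 100
rate_used = 10.8, rate_fresh = 59.1
= (10.8 / 59.1) * 100
= 0.1827 * 100 = 18.27

18.27 %


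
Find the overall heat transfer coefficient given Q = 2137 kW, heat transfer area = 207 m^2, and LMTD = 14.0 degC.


From Q = U*A*LMTD, U = Q / (A * LMTD)
U = 2137 / (207 * 14.0) = 2137 / 2898 = 0.7374

0.7374 kW/(m^2*K)


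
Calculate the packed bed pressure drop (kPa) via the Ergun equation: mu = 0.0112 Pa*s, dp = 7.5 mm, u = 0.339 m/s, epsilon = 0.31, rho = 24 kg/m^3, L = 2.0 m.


dp = 7.5 mm = 0.0075 m
Viscous term = 150*0.0112*0.339*(1-0.31)^2 / (0.0075^2*0.31^3) = 161808
Inertial term = 1.75*24*0.339^2*(1-0.31) / (0.0075*0.31^3) = 14905.7
dP/L = 161808 + 14905.7 = 176714 Pa/m
dP = 176714 * 2.0 / 1000 = 353.4 kPa

353.4 kPa


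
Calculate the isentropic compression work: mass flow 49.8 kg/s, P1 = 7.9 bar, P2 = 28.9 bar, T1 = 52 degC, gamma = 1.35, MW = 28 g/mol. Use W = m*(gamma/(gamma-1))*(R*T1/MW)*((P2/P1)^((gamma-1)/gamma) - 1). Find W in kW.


Isentropic work: W = m*(gamma/(gamma-1))*(R*T1/MW)*((P2/P1)^((gamma-1)/gamma) - 1)
T1 = 52 + 273.15 = 325.15 K
Pressure ratio = 28.9 / 7.9 = 3.65823
Exponent = (1.35 - 1)/1.35 = 0.259259
(P2/P1)^exp - 1 = 3.65823^0.259259 - 1 = 0.399694
W = 49.8 * 1.35 / 0.35 * 8.314 * 325.15 / 28 * 0.399694 = 7412

7412 kW


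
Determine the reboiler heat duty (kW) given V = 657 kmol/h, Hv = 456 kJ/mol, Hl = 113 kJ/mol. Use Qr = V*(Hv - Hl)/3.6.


Qr = 657 * (456 - 113) / 3.6 = 657 * 343 / 3.6 = 62600

62600 kW


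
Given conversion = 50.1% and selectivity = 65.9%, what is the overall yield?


Overall yield = conversion (%) * selectivity (%) / 100
Conversion = 50.1%, Selectivity = 65.9%
Y = 50.1 * 65.9 / 100
= 33.0159 %

33.0159 %


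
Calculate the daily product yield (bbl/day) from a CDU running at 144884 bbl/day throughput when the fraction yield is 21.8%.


Crude throughput = 144884 bbl/day
Fraction yield = 21.8%
yield = throughput * fraction / 100
yield = 144884 * 21.8 / 100 = 31584.712

31584.712 bbl/day


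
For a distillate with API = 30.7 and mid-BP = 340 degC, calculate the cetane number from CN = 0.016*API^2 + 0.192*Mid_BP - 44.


CN = 0.016 * 30.7^2 + 0.192 * 340 - 44
CN = 15.07984 + 65.28 - 44 = 36.35984

36.35984


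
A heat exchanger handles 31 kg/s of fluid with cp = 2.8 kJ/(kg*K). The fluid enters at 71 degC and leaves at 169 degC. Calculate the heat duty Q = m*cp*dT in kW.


Q = m_dot * cp * delta_T
delta_T = 169 - 71 = 98 K
Q = 31 * 2.8 * 98
= 86.8 * 98
= 8506.4 kW

8506.4 kW


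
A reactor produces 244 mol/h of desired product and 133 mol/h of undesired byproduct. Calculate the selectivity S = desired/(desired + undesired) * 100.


Selectivity = desired / (desired + undesired) * 100
Total products = 244 + 133 = 377 mol/h
S = 244 / 377 * 100
= 0.6472 * 100
= 64.72 %

64.72 %


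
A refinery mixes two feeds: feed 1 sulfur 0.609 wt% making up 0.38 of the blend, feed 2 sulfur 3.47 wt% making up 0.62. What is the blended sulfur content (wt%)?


Linear sulfur blending: S_blend = x1*S1 + x2*S2
Contribution 1: 0.38 * 0.609 = 0.23142 wt%
Contribution 2: 0.62 * 3.47 = 2.1514 wt%
S_blend = 0.23142 + 2.1514 = 2.38282

2.38282 wt%


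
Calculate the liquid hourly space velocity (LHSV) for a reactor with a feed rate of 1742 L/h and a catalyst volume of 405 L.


LHSV = volumetric feed rate / catalyst volume
= 1742 L/h / 405 L
= 4.301 h^-1

4.301 h^-1


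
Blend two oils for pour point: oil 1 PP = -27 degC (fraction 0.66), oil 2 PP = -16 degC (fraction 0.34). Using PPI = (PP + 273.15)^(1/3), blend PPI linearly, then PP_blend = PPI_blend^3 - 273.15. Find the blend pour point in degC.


PPI_1 = (-27 + 273.15)^(1/3) = 6.2671
PPI_2 = (-16 + 273.15)^(1/3) = 6.359098
PPI_blend = 0.66 * 6.2671 + 0.34 * 6.359098 = 6.298379
PP_blend = 6.298379^3 - 273.15 = 249.854 - 273.15 = -23.3

-23.3 degC


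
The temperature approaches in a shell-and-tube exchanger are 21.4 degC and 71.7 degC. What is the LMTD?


LMTD = (dT1 - dT2) / ln(dT1/dT2)
= (21.4 - 71.7) / ln(21.4 / 71.7) = -50.3 / -1.2091 = 41.60

41.60 degC


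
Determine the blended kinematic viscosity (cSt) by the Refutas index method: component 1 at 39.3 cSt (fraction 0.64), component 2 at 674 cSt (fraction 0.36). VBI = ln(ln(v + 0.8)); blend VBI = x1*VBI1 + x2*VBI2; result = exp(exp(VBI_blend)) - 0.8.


Refutas method: VBN_i = 14.534*ln(ln(visc_i + 0.8)) + 10.975, blended linearly by mass fraction; since VBN is linear in VBI_i = ln(ln(visc_i + 0.8)) and the fractions sum to 1, blend VBI directly: visc = exp(exp(VBI_blend)) - 0.8
VBI_1 = ln(ln(39.3 + 0.8)) = 1.306
VBI_2 = ln(ln(674 + 0.8)) = 1.87402
VBI_blend = 0.64 * 1.306 + 0.36 * 1.87402 = 1.51049
visc_blend = exp(exp(1.51049)) - 0.8 = 91.86

91.86 cSt


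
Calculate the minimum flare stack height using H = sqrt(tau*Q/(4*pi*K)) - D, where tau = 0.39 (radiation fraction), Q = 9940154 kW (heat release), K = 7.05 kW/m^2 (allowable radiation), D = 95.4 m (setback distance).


tau*Q/(4*pi*K) = 0.39 * 9940154 / (4 * pi * 7.05) = 43758.1
sqrt(43758.1) = 209.184
H = 209.184 - 95.4 = 113.8

113.8 m


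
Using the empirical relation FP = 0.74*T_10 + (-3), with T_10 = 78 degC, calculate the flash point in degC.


FP = 0.74 * 78 + (-3) = 54.72

54.72 degC


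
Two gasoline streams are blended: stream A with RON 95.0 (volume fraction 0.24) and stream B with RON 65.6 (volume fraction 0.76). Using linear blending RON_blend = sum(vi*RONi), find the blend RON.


Linear blending: RON_blend = sum(vi * RONi)
Contribution 1: 0.24 * 95.0 = 22.8
Contribution 2: 0.76 * 65.6 = 49.856
RON_blend = 22.8 + 49.856 = 72.656

72.656


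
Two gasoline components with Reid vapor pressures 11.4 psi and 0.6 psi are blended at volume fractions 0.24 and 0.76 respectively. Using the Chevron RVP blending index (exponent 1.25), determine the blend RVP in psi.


Chevron index: RVP_blend = (sum xi*RVPi^1.25)^(1/1.25)
RVP^1.25 terms: 0.24 * 11.4^1.25 + 0.76 * 0.6^1.25 = 5.42872
RVP_blend = 5.42872^(1/1.25) = 3.870

3.870 psi


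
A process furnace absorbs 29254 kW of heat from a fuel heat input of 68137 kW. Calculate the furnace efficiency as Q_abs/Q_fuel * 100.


Furnace efficiency = Q_absorbed / Q_fuel * 100
= 29254 / 68137 * 100 = 42.93

42.93 %


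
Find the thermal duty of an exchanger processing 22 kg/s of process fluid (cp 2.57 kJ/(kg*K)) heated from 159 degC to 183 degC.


Q = m_dot * cp * delta_T
delta_T = 183 - 159 = 24 K
Q = 22 * 2.57 * 24
= 56.54 * 24
= 1356.96 kW

1356.96 kW


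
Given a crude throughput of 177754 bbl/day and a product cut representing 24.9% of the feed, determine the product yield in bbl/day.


Crude throughput = 177754 bbl/day
Fraction yield = 24.9%
yield = throughput * fraction / 100
yield = 177754 * 24.9 / 100 = 44260.746

44260.746 bbl/day
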